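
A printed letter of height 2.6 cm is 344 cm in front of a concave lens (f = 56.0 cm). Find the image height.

For a concave lens, f = -56.0 cm.
1/d_i = 1/f − 1/d_o = 1/(-56.00) − 1/(344) = -0.02076, so d_i = -48.16 cm.
m = −d_i/d_o = +0.1400.
|h_i| = |m|·h_o = 0.1400 × 2.6 = 0.364 cm. The image is virtual, upright and reduced, on the same side as the object.

0.364 cm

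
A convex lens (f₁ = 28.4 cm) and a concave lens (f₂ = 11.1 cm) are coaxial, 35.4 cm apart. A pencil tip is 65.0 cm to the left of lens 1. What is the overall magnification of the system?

m = +2.19

Lens 1: 1/d_i1 = 1/(28.4) − 1/(65.0) = 0.01983, so d_i1 = 50.44 cm; m₁ = −d_i1/d_o1 = -0.7760.
d_o2 = 35.4 − (50.44) = -15.04 cm (virtual object).
f₂ = −11.1 cm (diverging).
Lens 2: 1/d_i2 = 1/(-11.1) − 1/(-15.04) = -0.02360, so d_i2 = -42.37 cm; m₂ = −d_i2/d_o2 = -2.817.
m = m₁·m₂ = (-0.7760)(-2.817) = +2.19.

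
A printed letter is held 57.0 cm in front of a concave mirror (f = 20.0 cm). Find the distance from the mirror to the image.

30.8 cm

Mirror equation: 1/d_i = 1/f − 1/d_o = 1/(20.00) − 1/(57.0) = 0.05000 − 0.01754 = 0.03246, so d_i = 30.8 cm.
The image is real, inverted and reduced, in front of the mirror.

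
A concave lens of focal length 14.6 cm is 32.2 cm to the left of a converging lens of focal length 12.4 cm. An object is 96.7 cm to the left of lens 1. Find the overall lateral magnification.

m = -0.0501

f₁ = −14.6 cm (diverging).
Lens 1: 1/d_i1 = 1/(-14.6) − 1/(96.7) = -0.07883, so d_i1 = -12.68 cm; m₁ = −d_i1/d_o1 = +0.1311.
d_o2 = 32.2 − (-12.68) = 44.88 cm.
Lens 2: 1/d_i2 = 1/(12.4) − 1/(44.88) = 0.05836, so d_i2 = 17.13 cm; m₂ = −d_i2/d_o2 = -0.3818.
m = m₁·m₂ = (+0.1311)(-0.3818) = -0.0501.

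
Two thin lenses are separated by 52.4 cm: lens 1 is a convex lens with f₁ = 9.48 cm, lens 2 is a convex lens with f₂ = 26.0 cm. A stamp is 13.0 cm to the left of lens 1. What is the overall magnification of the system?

Lens 1: 1/d_i1 = 1/(9.48) − 1/(13.0) = 0.02856, so d_i1 = 35.01 cm; m₁ = −d_i1/d_o1 = -2.693.
d_o2 = 52.4 − (35.01) = 17.39 cm.
Lens 2: 1/d_i2 = 1/(26.0) − 1/(17.39) = -0.01904, so d_i2 = -52.51 cm; m₂ = −d_i2/d_o2 = +3.020.
m = m₁·m₂ = (-2.693)(+3.020) = -8.13.

m = -8.13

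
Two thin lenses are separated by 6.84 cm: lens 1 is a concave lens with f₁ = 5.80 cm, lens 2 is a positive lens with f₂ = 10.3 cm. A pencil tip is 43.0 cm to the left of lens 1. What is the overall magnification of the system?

f₁ = −5.80 cm (diverging).
Lens 1: 1/d_i1 = 1/(-5.80) − 1/(43.0) = -0.1957, so d_i1 = -5.111 cm; m₁ = −d_i1/d_o1 = +0.1189.
d_o2 = 6.84 − (-5.111) = 11.95 cm.
Lens 2: 1/d_i2 = 1/(10.3) − 1/(11.95) = 0.01341, so d_i2 = 74.60 cm; m₂ = −d_i2/d_o2 = -6.242.
m = m₁·m₂ = (+0.1189)(-6.242) = -0.742.

m = -0.742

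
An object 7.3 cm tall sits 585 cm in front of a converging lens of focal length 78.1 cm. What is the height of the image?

1.12 cm

1/d_i = 1/f − 1/d_o = 1/(78.10) − 1/(585) = 0.01109, so d_i = 90.13 cm.
m = −d_i/d_o = -0.1541.
|h_i| = |m|·h_o = 0.1541 × 7.3 = 1.12 cm. The image is real, inverted and reduced, on the far side of the lens.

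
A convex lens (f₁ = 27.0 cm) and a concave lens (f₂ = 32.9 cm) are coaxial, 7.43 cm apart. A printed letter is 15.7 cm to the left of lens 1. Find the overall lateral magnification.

m = +1.01

Lens 1: 1/d_i1 = 1/(27.0) − 1/(15.7) = -0.02666, so d_i1 = -37.51 cm; m₁ = −d_i1/d_o1 = +2.389.
d_o2 = 7.43 − (-37.51) = 44.94 cm.
f₂ = −32.9 cm (diverging).
Lens 2: 1/d_i2 = 1/(-32.9) − 1/(44.94) = -0.05265, so d_i2 = -18.99 cm; m₂ = −d_i2/d_o2 = +0.4227.
m = m₁·m₂ = (+2.389)(+0.4227) = +1.01.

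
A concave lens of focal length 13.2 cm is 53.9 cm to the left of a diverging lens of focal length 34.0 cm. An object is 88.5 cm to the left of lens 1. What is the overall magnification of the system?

m = +0.0444

f₁ = −13.2 cm (diverging).
Lens 1: 1/d_i1 = 1/(-13.2) − 1/(88.5) = -0.08706, so d_i1 = -11.49 cm; m₁ = −d_i1/d_o1 = +0.1298.
d_o2 = 53.9 − (-11.49) = 65.39 cm.
f₂ = −34.0 cm (diverging).
Lens 2: 1/d_i2 = 1/(-34.0) − 1/(65.39) = -0.04470, so d_i2 = -22.37 cm; m₂ = −d_i2/d_o2 = +0.3421.
m = m₁·m₂ = (+0.1298)(+0.3421) = +0.0444.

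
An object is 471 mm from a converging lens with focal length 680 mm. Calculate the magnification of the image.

1/d_i = 1/f − 1/d_o = 1/(680.0) − 1/(471) = -0.0006526, so d_i = -1532 mm.
m = −d_i/d_o = −(-1532)/(471) = +3.25.
The image is virtual, upright and enlarged, on the same side as the object.

m = +3.25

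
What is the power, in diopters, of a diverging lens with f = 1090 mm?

For a diverging lens, f = −1090 mm.
f = -109 cm = -1.09 m.
P = 1/f = 1/(-1.09 m) = -0.917 D.

P = -0.917 D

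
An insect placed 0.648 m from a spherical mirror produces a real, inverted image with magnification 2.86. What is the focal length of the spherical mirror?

m = −d_i/d_o ⇒ d_i = −m·d_o = −(-2.86)·(0.648) = 1.853 m.
1/f = 1/d_o + 1/d_i = 1/(0.648) + 1/(1.853) = 2.083, so f = 0.480 m.
Since f is positive, the spherical mirror is concave.

f = 0.480 m (concave)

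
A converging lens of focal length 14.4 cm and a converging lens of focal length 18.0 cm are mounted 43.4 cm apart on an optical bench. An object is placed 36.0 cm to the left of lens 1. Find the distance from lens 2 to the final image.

249 cm

Lens 1: 1/d_i1 = 1/f₁ − 1/d_o1 = 1/(14.4) − 1/(36.0) = 0.04167, so d_i1 = 24.00 cm.
The intermediate image is 24.00 cm to the right of lens 1, which is 43.4 − (24.00) = 19.40 cm to the left of lens 2, so d_o2 = +19.40 cm.
Lens 2: 1/d_i2 = 1/f₂ − 1/d_o2 = 1/(18.0) − 1/(19.40) = 0.004009, so d_i2 = 249 cm.
The final image is real, 249 cm to the right of lens 2 (overall magnification ≈ 8.6).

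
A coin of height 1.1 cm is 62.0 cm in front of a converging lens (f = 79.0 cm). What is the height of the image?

1/d_i = 1/f − 1/d_o = 1/(79.00) − 1/(62.0) = -0.003471, so d_i = -288.1 cm.
m = −d_i/d_o = +4.647.
|h_i| = |m|·h_o = 4.647 × 1.1 = 5.11 cm. The image is virtual, upright and enlarged, on the same side as the object.

5.11 cm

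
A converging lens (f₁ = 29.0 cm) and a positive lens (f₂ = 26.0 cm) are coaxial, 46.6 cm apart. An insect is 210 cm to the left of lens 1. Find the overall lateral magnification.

Lens 1: 1/d_i1 = 1/(29.0) − 1/(210) = 0.02972, so d_i1 = 33.65 cm; m₁ = −d_i1/d_o1 = -0.1602.
d_o2 = 46.6 − (33.65) = 12.95 cm.
Lens 2: 1/d_i2 = 1/(26.0) − 1/(12.95) = -0.03876, so d_i2 = -25.80 cm; m₂ = −d_i2/d_o2 = +1.992.
m = m₁·m₂ = (-0.1602)(+1.992) = -0.319.

m = -0.319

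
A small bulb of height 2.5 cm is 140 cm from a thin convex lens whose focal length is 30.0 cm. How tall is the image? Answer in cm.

1/d_i = 1/f − 1/d_o = 1/(30.00) − 1/(140) = 0.02619, so d_i = 38.18 cm.
m = −d_i/d_o = -0.2727.
|h_i| = |m|·h_o = 0.2727 × 2.5 = 0.682 cm. The image is real, inverted and reduced, on the far side of the lens.

0.682 cm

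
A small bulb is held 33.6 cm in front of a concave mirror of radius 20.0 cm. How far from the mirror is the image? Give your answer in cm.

14.2 cm

f = R/2 = 20.0/2 = 10.00 cm.
Mirror equation: 1/v = 1/f − 1/u = 1/(10.00) − 1/(33.6) = 0.1000 − 0.02976 = 0.07024, so v = 14.2 cm.
The image is real, inverted and reduced, in front of the mirror.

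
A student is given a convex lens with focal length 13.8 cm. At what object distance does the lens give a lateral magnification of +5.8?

m = −d_i/d_o ⇒ d_i = −m·d_o.
1/f = 1/d_o + 1/d_i = 1/d_o − 1/(m·d_o) = (1 − 1/m)/d_o, so d_o = f(1 − 1/m) = (13.80)(1 − 1/(+5.8)) = 11.4 cm.

11.4 cm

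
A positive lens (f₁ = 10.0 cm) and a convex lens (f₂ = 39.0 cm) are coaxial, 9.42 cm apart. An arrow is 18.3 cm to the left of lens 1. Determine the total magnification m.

m = -0.910

Lens 1: 1/d_i1 = 1/(10.0) − 1/(18.3) = 0.04536, so d_i1 = 22.05 cm; m₁ = −d_i1/d_o1 = -1.205.
d_o2 = 9.42 − (22.05) = -12.63 cm (virtual object).
Lens 2: 1/d_i2 = 1/(39.0) − 1/(-12.63) = 0.1048, so d_i2 = 9.540 cm; m₂ = −d_i2/d_o2 = +0.7554.
m = m₁·m₂ = (-1.205)(+0.7554) = -0.910.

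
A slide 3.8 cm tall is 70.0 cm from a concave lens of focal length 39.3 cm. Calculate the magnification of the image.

For a concave lens, f = -39.3 cm.
1/d_i = 1/f − 1/d_o = 1/(-39.30) − 1/(70.0) = -0.03973, so d_i = -25.17 cm.
m = −d_i/d_o = −(-25.17)/(70.0) = +0.360.
The image is virtual, upright and reduced, on the same side as the object.

m = +0.360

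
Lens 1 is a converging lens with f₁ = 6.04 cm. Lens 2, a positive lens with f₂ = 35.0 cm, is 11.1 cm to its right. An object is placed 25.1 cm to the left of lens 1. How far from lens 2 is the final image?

Lens 1: 1/d_i1 = 1/f₁ − 1/d_o1 = 1/(6.04) − 1/(25.1) = 0.1257, so d_i1 = 7.954 cm.
The intermediate image is 7.954 cm to the right of lens 1, which is 11.1 − (7.954) = 3.146 cm to the left of lens 2, so d_o2 = +3.146 cm.
Lens 2: 1/d_i2 = 1/f₂ − 1/d_o2 = 1/(35.0) − 1/(3.146) = -0.2893, so d_i2 = -3.46 cm.
The final image is virtual, 3.46 cm to the left of lens 2 (overall magnification ≈ -0.35).

3.46 cm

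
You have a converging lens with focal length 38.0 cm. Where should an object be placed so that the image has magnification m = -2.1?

m = −d_i/d_o ⇒ d_i = −m·d_o.
1/f = 1/d_o + 1/d_i = 1/d_o − 1/(m·d_o) = (1 − 1/m)/d_o, so d_o = f(1 − 1/m) = (38.00)(1 − 1/(-2.1)) = 56.1 cm.

56.1 cm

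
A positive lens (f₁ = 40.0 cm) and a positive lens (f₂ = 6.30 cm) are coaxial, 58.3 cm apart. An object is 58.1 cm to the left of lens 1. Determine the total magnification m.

m = -0.182

Lens 1: 1/d_i1 = 1/(40.0) − 1/(58.1) = 0.007788, so d_i1 = 128.4 cm; m₁ = −d_i1/d_o1 = -2.210.
d_o2 = 58.3 − (128.4) = -70.10 cm (virtual object).
Lens 2: 1/d_i2 = 1/(6.30) − 1/(-70.10) = 0.1730, so d_i2 = 5.780 cm; m₂ = −d_i2/d_o2 = +0.08246.
m = m₁·m₂ = (-2.210)(+0.08246) = -0.182.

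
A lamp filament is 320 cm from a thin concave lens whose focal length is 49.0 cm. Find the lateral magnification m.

m = +0.133

For a concave lens, f = -49.0 cm.
1/d_i = 1/f − 1/d_o = 1/(-49.00) − 1/(320) = -0.02353, so d_i = -42.49 cm.
m = −d_i/d_o = −(-42.49)/(320) = +0.133.
The image is virtual, upright and reduced, on the same side as the object.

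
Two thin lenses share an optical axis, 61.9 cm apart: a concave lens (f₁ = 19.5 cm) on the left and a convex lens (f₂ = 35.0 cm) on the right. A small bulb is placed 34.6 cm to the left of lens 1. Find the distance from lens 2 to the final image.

66.1 cm

Lens 1 is diverging, so f₁ = −19.5 cm.
Lens 1: 1/d_i1 = 1/f₁ − 1/d_o1 = 1/(-19.5) − 1/(34.6) = -0.08018, so d_i1 = -12.47 cm.
The intermediate image is 12.47 cm to the left of lens 1 (virtual), which is 61.9 − (-12.47) = 74.37 cm to the left of lens 2, so d_o2 = +74.37 cm.
Lens 2: 1/d_i2 = 1/f₂ − 1/d_o2 = 1/(35.0) − 1/(74.37) = 0.01513, so d_i2 = 66.1 cm.
The final image is real, 66.1 cm to the right of lens 2 (overall magnification ≈ -0.32).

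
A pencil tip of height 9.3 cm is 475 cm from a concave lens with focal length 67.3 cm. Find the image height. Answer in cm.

1.15 cm

For a concave lens, f = -67.3 cm.
1/d_i = 1/f − 1/d_o = 1/(-67.30) − 1/(475) = -0.01696, so d_i = -58.95 cm.
m = −d_i/d_o = +0.1241.
|h_i| = |m|·h_o = 0.1241 × 9.3 = 1.15 cm. The image is virtual, upright and reduced, on the same side as the object.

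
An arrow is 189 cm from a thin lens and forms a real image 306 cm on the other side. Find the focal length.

f = 117 cm (converging)

Real image ⇒ d_i = +306 cm.
1/f = 1/d_o + 1/d_i = 1/(189) + 1/(306) = 0.008559, so f = 117 cm.
Since f is positive, the thin lens is converging.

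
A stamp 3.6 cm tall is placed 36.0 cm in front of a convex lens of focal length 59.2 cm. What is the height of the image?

9.19 cm

1/d_i = 1/f − 1/d_o = 1/(59.20) − 1/(36.0) = -0.01089, so d_i = -91.86 cm.
m = −d_i/d_o = +2.552.
|h_i| = |m|·h_o = 2.552 × 3.6 = 9.19 cm. The image is virtual, upright and enlarged, on the same side as the object.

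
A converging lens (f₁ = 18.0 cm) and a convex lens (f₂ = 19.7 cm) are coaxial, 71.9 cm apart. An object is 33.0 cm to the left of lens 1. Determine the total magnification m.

m = +1.88

Lens 1: 1/d_i1 = 1/(18.0) − 1/(33.0) = 0.02525, so d_i1 = 39.60 cm; m₁ = −d_i1/d_o1 = -1.200.
d_o2 = 71.9 − (39.60) = 32.30 cm.
Lens 2: 1/d_i2 = 1/(19.7) − 1/(32.30) = 0.01980, so d_i2 = 50.50 cm; m₂ = −d_i2/d_o2 = -1.563.
m = m₁·m₂ = (-1.200)(-1.563) = +1.88.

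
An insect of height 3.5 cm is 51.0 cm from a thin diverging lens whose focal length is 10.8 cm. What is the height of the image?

0.612 cm

For a diverging lens, f = -10.8 cm.
1/d_i = 1/f − 1/d_o = 1/(-10.80) − 1/(51.0) = -0.1122, so d_i = -8.913 cm.
m = −d_i/d_o = +0.1748.
|h_i| = |m|·h_o = 0.1748 × 3.5 = 0.612 cm. The image is virtual, upright and reduced, on the same side as the object.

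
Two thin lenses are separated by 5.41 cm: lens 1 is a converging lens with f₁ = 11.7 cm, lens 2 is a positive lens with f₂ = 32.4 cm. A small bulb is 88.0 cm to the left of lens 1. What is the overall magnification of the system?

m = -0.123

Lens 1: 1/d_i1 = 1/(11.7) − 1/(88.0) = 0.07411, so d_i1 = 13.49 cm; m₁ = −d_i1/d_o1 = -0.1533.
d_o2 = 5.41 − (13.49) = -8.080 cm (virtual object).
Lens 2: 1/d_i2 = 1/(32.4) − 1/(-8.080) = 0.1546, so d_i2 = 6.467 cm; m₂ = −d_i2/d_o2 = +0.8004.
m = m₁·m₂ = (-0.1533)(+0.8004) = -0.123.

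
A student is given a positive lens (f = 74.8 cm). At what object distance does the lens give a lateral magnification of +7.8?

m = −d_i/d_o ⇒ d_i = −m·d_o.
1/f = 1/d_o + 1/d_i = 1/d_o − 1/(m·d_o) = (1 − 1/m)/d_o, so d_o = f(1 − 1/m) = (74.80)(1 − 1/(+7.8)) = 65.2 cm.

65.2 cm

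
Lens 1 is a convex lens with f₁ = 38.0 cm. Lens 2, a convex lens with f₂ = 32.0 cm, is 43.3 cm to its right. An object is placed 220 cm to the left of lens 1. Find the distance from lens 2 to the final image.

Lens 1: 1/d_i1 = 1/f₁ − 1/d_o1 = 1/(38.0) − 1/(220) = 0.02177, so d_i1 = 45.93 cm.
The intermediate image is 45.93 cm to the right of lens 1, which lies 2.630 cm to the right of lens 2 — a virtual object — so d_o2 = −2.630 cm.
Lens 2: 1/d_i2 = 1/f₂ − 1/d_o2 = 1/(32.0) − 1/(-2.630) = 0.4115, so d_i2 = 2.43 cm.
The final image is real, 2.43 cm to the right of lens 2 (overall magnification ≈ -0.19).

2.43 cm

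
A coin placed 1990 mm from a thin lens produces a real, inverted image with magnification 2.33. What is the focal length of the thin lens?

m = −d_i/d_o ⇒ d_i = −m·d_o = −(-2.33)·(1990) = 4637 mm.
1/f = 1/d_o + 1/d_i = 1/(1990) + 1/(4637) = 0.0007182, so f = 1390 mm.
Since f is positive, the thin lens is converging.

f = 1390 mm (converging)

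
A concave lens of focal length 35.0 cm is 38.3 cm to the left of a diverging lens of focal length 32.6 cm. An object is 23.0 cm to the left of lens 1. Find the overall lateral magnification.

f₁ = −35.0 cm (diverging).
Lens 1: 1/d_i1 = 1/(-35.0) − 1/(23.0) = -0.07205, so d_i1 = -13.88 cm; m₁ = −d_i1/d_o1 = +0.6035.
d_o2 = 38.3 − (-13.88) = 52.18 cm.
f₂ = −32.6 cm (diverging).
Lens 2: 1/d_i2 = 1/(-32.6) − 1/(52.18) = -0.04984, so d_i2 = -20.06 cm; m₂ = −d_i2/d_o2 = +0.3845.
m = m₁·m₂ = (+0.6035)(+0.3845) = +0.232.

m = +0.232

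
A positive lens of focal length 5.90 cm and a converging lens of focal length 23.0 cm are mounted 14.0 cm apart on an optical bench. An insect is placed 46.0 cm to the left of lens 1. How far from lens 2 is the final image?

10.5 cm

Lens 1: 1/d_i1 = 1/f₁ − 1/d_o1 = 1/(5.90) − 1/(46.0) = 0.1478, so d_i1 = 6.768 cm.
The intermediate image is 6.768 cm to the right of lens 1, which is 14.0 − (6.768) = 7.232 cm to the left of lens 2, so d_o2 = +7.232 cm.
Lens 2: 1/d_i2 = 1/f₂ − 1/d_o2 = 1/(23.0) − 1/(7.232) = -0.09480, so d_i2 = -10.5 cm.
The final image is virtual, 10.5 cm to the left of lens 2 (overall magnification ≈ -0.21).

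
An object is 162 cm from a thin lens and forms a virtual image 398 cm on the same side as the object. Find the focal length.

f = 273 cm (converging)

Virtual image ⇒ d_i = −398 cm.
1/f = 1/d_o + 1/d_i = 1/(162) + 1/(-398) = 0.003660, so f = 273 cm.
Since f is positive, the thin lens is converging.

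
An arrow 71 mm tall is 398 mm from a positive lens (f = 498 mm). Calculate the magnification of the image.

m = +4.98

1/d_i = 1/f − 1/d_o = 1/(498.0) − 1/(398) = -0.0005045, so d_i = -1982 mm.
m = −d_i/d_o = −(-1982)/(398) = +4.98.
The image is virtual, upright and enlarged, on the same side as the object.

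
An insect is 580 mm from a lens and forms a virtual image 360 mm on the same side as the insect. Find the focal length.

f = -949 mm (diverging)

Virtual image ⇒ d_i = −360 mm.
1/f = 1/d_o + 1/d_i = 1/(580) + 1/(-360) = -0.001054, so f = -949 mm.
Since f is negative, the lens is diverging.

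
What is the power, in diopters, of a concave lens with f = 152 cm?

P = -0.658 D

For a concave lens, f = −152 cm.
f = -152 cm = -1.52 m.
P = 1/f = 1/(-1.52 m) = -0.658 D.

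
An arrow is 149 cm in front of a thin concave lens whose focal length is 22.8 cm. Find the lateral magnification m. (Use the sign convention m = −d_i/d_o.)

For a concave lens, f = -22.8 cm.
1/d_i = 1/f − 1/d_o = 1/(-22.80) − 1/(149) = -0.05057, so d_i = -19.77 cm.
m = −d_i/d_o = −(-19.77)/(149) = +0.133.
The image is virtual, upright and reduced, on the same side as the object.

m = +0.133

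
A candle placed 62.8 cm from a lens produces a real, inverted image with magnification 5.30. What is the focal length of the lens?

f = 52.8 cm (converging)

m = −d_i/d_o ⇒ d_i = −m·d_o = −(-5.30)·(62.8) = 332.8 cm.
1/f = 1/d_o + 1/d_i = 1/(62.8) + 1/(332.8) = 0.01893, so f = 52.8 cm.
Since f is positive, the lens is converging.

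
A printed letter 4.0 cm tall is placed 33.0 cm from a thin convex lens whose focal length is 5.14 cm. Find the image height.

1/d_i = 1/f − 1/d_o = 1/(5.140) − 1/(33.0) = 0.1642, so d_i = 6.088 cm.
m = −d_i/d_o = -0.1845.
|h_i| = |m|·h_o = 0.1845 × 4.0 = 0.738 cm. The image is real, inverted and reduced, on the far side of the lens.

0.738 cm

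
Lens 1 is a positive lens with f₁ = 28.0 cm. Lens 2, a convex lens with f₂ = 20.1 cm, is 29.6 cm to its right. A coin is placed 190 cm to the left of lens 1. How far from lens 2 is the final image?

Lens 1: 1/d_i1 = 1/f₁ − 1/d_o1 = 1/(28.0) − 1/(190) = 0.03045, so d_i1 = 32.84 cm.
The intermediate image is 32.84 cm to the right of lens 1, which lies 3.240 cm to the right of lens 2 — a virtual object — so d_o2 = −3.240 cm.
Lens 2: 1/d_i2 = 1/f₂ − 1/d_o2 = 1/(20.1) − 1/(-3.240) = 0.3584, so d_i2 = 2.79 cm.
The final image is real, 2.79 cm to the right of lens 2 (overall magnification ≈ -0.15).

2.79 cm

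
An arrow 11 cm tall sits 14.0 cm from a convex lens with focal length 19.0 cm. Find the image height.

41.8 cm

1/d_i = 1/f − 1/d_o = 1/(19.00) − 1/(14.0) = -0.01880, so d_i = -53.20 cm.
m = −d_i/d_o = +3.800.
|h_i| = |m|·h_o = 3.800 × 11 = 41.8 cm. The image is virtual, upright and enlarged, on the same side as the object.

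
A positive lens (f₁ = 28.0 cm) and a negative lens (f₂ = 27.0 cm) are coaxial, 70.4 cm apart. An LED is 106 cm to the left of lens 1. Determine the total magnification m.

m = -0.163

Lens 1: 1/d_i1 = 1/(28.0) − 1/(106) = 0.02628, so d_i1 = 38.05 cm; m₁ = −d_i1/d_o1 = -0.3590.
d_o2 = 70.4 − (38.05) = 32.35 cm.
f₂ = −27.0 cm (diverging).
Lens 2: 1/d_i2 = 1/(-27.0) − 1/(32.35) = -0.06795, so d_i2 = -14.72 cm; m₂ = −d_i2/d_o2 = +0.4549.
m = m₁·m₂ = (-0.3590)(+0.4549) = -0.163.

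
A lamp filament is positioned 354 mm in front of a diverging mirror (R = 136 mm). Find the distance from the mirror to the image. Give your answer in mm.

57.0 mm

f = R/2 = 136/2 = 68.00 mm; for a diverging mirror, f = -68.00 mm.
Mirror equation: 1/q = 1/f − 1/p = 1/(-68.00) − 1/(354) = -0.01471 − 0.002825 = -0.01753, so q = -57.0 mm.
The image is virtual, upright and reduced, behind the mirror.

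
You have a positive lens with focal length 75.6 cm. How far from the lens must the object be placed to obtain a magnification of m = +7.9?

66.0 cm

m = −d_i/d_o ⇒ d_i = −m·d_o.
1/f = 1/d_o + 1/d_i = 1/d_o − 1/(m·d_o) = (1 − 1/m)/d_o, so d_o = f(1 − 1/m) = (75.60)(1 − 1/(+7.9)) = 66.0 cm.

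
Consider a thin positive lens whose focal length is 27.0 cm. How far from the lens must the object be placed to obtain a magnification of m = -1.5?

45.0 cm

m = −d_i/d_o ⇒ d_i = −m·d_o.
1/f = 1/d_o + 1/d_i = 1/d_o − 1/(m·d_o) = (1 − 1/m)/d_o, so d_o = f(1 − 1/m) = (27.00)(1 − 1/(-1.5)) = 45.0 cm.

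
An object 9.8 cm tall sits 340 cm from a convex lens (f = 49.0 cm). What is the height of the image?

1/d_i = 1/f − 1/d_o = 1/(49.00) − 1/(340) = 0.01747, so d_i = 57.25 cm.
m = −d_i/d_o = -0.1684.
|h_i| = |m|·h_o = 0.1684 × 9.8 = 1.65 cm. The image is real, inverted and reduced, on the far side of the lens.

1.65 cm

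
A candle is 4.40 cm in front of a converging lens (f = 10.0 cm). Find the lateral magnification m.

1/d_i = 1/f − 1/d_o = 1/(10.00) − 1/(4.40) = -0.1273, so d_i = -7.857 cm.
m = −d_i/d_o = −(-7.857)/(4.40) = +1.79.
The image is virtual, upright and enlarged, on the same side as the object.

m = +1.79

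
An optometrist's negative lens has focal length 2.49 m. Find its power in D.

For a negative lens, f = −2.49 m.
P = 1/f = 1/(-2.49 m) = -0.402 D.

P = -0.402 D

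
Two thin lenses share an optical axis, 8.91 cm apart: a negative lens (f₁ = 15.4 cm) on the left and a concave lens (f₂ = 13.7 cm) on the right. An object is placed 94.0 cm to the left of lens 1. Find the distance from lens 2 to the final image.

8.46 cm

Lens 1 is diverging, so f₁ = −15.4 cm.
Lens 1: 1/d_i1 = 1/f₁ − 1/d_o1 = 1/(-15.4) − 1/(94.0) = -0.07557, so d_i1 = -13.23 cm.
The intermediate image is 13.23 cm to the left of lens 1 (virtual), which is 8.91 − (-13.23) = 22.14 cm to the left of lens 2, so d_o2 = +22.14 cm.
Lens 2 is diverging, so f₂ = −13.7 cm.
Lens 2: 1/d_i2 = 1/f₂ − 1/d_o2 = 1/(-13.7) − 1/(22.14) = -0.1182, so d_i2 = -8.46 cm.
The final image is virtual, 8.46 cm to the left of lens 2 (overall magnification ≈ 0.054).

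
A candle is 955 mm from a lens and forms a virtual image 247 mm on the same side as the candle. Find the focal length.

f = -333 mm (diverging)

Virtual image ⇒ d_i = −247 mm.
1/f = 1/d_o + 1/d_i = 1/(955) + 1/(-247) = -0.003001, so f = -333 mm.
Since f is negative, the lens is diverging.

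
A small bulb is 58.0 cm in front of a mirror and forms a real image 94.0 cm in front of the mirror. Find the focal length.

f = 35.9 cm (concave)

Real image ⇒ d_i = +94.0 cm.
1/f = 1/d_o + 1/d_i = 1/(58.0) + 1/(94.0) = 0.02788, so f = 35.9 cm.
Since f is positive, the mirror is concave.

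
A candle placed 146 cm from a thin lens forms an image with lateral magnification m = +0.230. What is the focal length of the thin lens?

f = -43.6 cm (diverging)

m = −d_i/d_o ⇒ d_i = −m·d_o = −(+0.230)·(146) = -33.58 cm.
1/f = 1/d_o + 1/d_i = 1/(146) + 1/(-33.58) = -0.02293, so f = -43.6 cm.
Since f is negative, the thin lens is diverging.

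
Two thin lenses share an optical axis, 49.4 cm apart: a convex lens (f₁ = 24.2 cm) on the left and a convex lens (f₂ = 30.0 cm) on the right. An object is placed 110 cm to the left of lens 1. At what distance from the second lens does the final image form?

47.4 cm

Lens 1: 1/d_i1 = 1/f₁ − 1/d_o1 = 1/(24.2) − 1/(110) = 0.03223, so d_i1 = 31.03 cm.
The intermediate image is 31.03 cm to the right of lens 1, which is 49.4 − (31.03) = 18.37 cm to the left of lens 2, so d_o2 = +18.37 cm.
Lens 2: 1/d_i2 = 1/f₂ − 1/d_o2 = 1/(30.0) − 1/(18.37) = -0.02110, so d_i2 = -47.4 cm.
The final image is virtual, 47.4 cm to the left of lens 2 (overall magnification ≈ -0.73).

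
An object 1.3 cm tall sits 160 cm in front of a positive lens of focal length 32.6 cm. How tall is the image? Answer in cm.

1/d_i = 1/f − 1/d_o = 1/(32.60) − 1/(160) = 0.02442, so d_i = 40.94 cm.
m = −d_i/d_o = -0.2559.
|h_i| = |m|·h_o = 0.2559 × 1.3 = 0.333 cm. The image is real, inverted and reduced, on the far side of the lens.

0.333 cm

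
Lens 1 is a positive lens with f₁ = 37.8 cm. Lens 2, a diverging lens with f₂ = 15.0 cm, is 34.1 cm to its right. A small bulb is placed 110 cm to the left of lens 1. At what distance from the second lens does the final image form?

41.5 cm

Lens 1: 1/d_i1 = 1/f₁ − 1/d_o1 = 1/(37.8) − 1/(110) = 0.01736, so d_i1 = 57.59 cm.
The intermediate image is 57.59 cm to the right of lens 1, which lies 23.49 cm to the right of lens 2 — a virtual object — so d_o2 = −23.49 cm.
Lens 2 is diverging, so f₂ = −15.0 cm.
Lens 2: 1/d_i2 = 1/f₂ − 1/d_o2 = 1/(-15.0) − 1/(-23.49) = -0.02410, so d_i2 = -41.5 cm.
The final image is virtual, 41.5 cm to the left of lens 2 (overall magnification ≈ 0.92).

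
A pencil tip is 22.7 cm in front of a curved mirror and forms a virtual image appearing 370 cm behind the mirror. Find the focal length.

Virtual image ⇒ d_i = −370 cm.
1/f = 1/d_o + 1/d_i = 1/(22.7) + 1/(-370) = 0.04135, so f = 24.2 cm.
Since f is positive, the curved mirror is concave.

f = 24.2 cm (concave)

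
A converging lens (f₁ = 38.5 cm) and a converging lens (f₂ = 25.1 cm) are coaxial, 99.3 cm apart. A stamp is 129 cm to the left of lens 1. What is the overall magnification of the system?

m = +0.553

Lens 1: 1/d_i1 = 1/(38.5) − 1/(129) = 0.01822, so d_i1 = 54.88 cm; m₁ = −d_i1/d_o1 = -0.4254.
d_o2 = 99.3 − (54.88) = 44.42 cm.
Lens 2: 1/d_i2 = 1/(25.1) − 1/(44.42) = 0.01733, so d_i2 = 57.71 cm; m₂ = −d_i2/d_o2 = -1.299.
m = m₁·m₂ = (-0.4254)(-1.299) = +0.553.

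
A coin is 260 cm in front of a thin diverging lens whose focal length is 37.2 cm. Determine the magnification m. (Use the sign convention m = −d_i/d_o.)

For a diverging lens, f = -37.2 cm.
1/d_i = 1/f − 1/d_o = 1/(-37.20) − 1/(260) = -0.03073, so d_i = -32.54 cm.
m = −d_i/d_o = −(-32.54)/(260) = +0.125.
The image is virtual, upright and reduced, on the same side as the object.

m = +0.125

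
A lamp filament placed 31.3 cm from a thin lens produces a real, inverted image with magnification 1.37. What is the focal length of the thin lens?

f = 18.1 cm (converging)

m = −d_i/d_o ⇒ d_i = −m·d_o = −(-1.37)·(31.3) = 42.88 cm.
1/f = 1/d_o + 1/d_i = 1/(31.3) + 1/(42.88) = 0.05527, so f = 18.1 cm.
Since f is positive, the thin lens is converging.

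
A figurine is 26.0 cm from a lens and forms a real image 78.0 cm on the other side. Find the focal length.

f = 19.5 cm (converging)

Real image ⇒ d_i = +78.0 cm.
1/f = 1/d_o + 1/d_i = 1/(26.0) + 1/(78.0) = 0.05128, so f = 19.5 cm.
Since f is positive, the lens is converging.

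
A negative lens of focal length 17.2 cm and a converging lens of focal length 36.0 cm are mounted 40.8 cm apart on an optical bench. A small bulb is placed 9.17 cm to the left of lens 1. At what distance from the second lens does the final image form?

Lens 1 is diverging, so f₁ = −17.2 cm.
Lens 1: 1/d_i1 = 1/f₁ − 1/d_o1 = 1/(-17.2) − 1/(9.17) = -0.1672, so d_i1 = -5.981 cm.
The intermediate image is 5.981 cm to the left of lens 1 (virtual), which is 40.8 − (-5.981) = 46.78 cm to the left of lens 2, so d_o2 = +46.78 cm.
Lens 2: 1/d_i2 = 1/f₂ − 1/d_o2 = 1/(36.0) − 1/(46.78) = 0.006401, so d_i2 = 156 cm.
The final image is real, 156 cm to the right of lens 2 (overall magnification ≈ -2.2).

156 cm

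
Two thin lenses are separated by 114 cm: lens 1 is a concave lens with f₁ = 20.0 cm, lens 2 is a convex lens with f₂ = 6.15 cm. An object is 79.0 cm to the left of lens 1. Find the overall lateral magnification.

f₁ = −20.0 cm (diverging).
Lens 1: 1/d_i1 = 1/(-20.0) − 1/(79.0) = -0.06266, so d_i1 = -15.96 cm; m₁ = −d_i1/d_o1 = +0.2020.
d_o2 = 114 − (-15.96) = 130.0 cm.
Lens 2: 1/d_i2 = 1/(6.15) − 1/(130.0) = 0.1549, so d_i2 = 6.455 cm; m₂ = −d_i2/d_o2 = -0.04966.
m = m₁·m₂ = (+0.2020)(-0.04966) = -0.0100.

m = -0.0100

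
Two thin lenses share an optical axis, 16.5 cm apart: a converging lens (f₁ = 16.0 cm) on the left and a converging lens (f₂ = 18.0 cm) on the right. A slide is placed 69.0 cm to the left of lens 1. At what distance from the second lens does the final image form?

3.49 cm

Lens 1: 1/d_i1 = 1/f₁ − 1/d_o1 = 1/(16.0) − 1/(69.0) = 0.04801, so d_i1 = 20.83 cm.
The intermediate image is 20.83 cm to the right of lens 1, which lies 4.330 cm to the right of lens 2 — a virtual object — so d_o2 = −4.330 cm.
Lens 2: 1/d_i2 = 1/f₂ − 1/d_o2 = 1/(18.0) − 1/(-4.330) = 0.2865, so d_i2 = 3.49 cm.
The final image is real, 3.49 cm to the right of lens 2 (overall magnification ≈ -0.24).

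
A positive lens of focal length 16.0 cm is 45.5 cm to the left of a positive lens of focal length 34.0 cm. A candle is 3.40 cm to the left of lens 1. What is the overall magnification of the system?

m = -2.73

Lens 1: 1/d_i1 = 1/(16.0) − 1/(3.40) = -0.2316, so d_i1 = -4.317 cm; m₁ = −d_i1/d_o1 = +1.270.
d_o2 = 45.5 − (-4.317) = 49.82 cm.
Lens 2: 1/d_i2 = 1/(34.0) − 1/(49.82) = 0.009340, so d_i2 = 107.1 cm; m₂ = −d_i2/d_o2 = -2.149.
m = m₁·m₂ = (+1.270)(-2.149) = -2.73.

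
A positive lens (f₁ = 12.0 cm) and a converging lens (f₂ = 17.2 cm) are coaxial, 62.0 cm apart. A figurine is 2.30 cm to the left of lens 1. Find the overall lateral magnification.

m = -0.447

Lens 1: 1/d_i1 = 1/(12.0) − 1/(2.30) = -0.3514, so d_i1 = -2.845 cm; m₁ = −d_i1/d_o1 = +1.237.
d_o2 = 62.0 − (-2.845) = 64.84 cm.
Lens 2: 1/d_i2 = 1/(17.2) − 1/(64.84) = 0.04272, so d_i2 = 23.41 cm; m₂ = −d_i2/d_o2 = -0.3610.
m = m₁·m₂ = (+1.237)(-0.3610) = -0.447.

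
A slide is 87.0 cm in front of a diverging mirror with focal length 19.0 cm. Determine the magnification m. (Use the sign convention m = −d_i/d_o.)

m = +0.179

For a diverging mirror, f = -19.0 cm.
1/d_i = 1/f − 1/d_o = 1/(-19.00) − 1/(87.0) = -0.06413, so d_i = -15.59 cm.
m = −d_i/d_o = −(-15.59)/(87.0) = +0.179.
The image is virtual, upright and reduced, behind the mirror.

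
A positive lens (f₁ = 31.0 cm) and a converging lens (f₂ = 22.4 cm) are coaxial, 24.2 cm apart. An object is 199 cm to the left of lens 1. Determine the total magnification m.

Lens 1: 1/d_i1 = 1/(31.0) − 1/(199) = 0.02723, so d_i1 = 36.72 cm; m₁ = −d_i1/d_o1 = -0.1845.
d_o2 = 24.2 − (36.72) = -12.52 cm (virtual object).
Lens 2: 1/d_i2 = 1/(22.4) − 1/(-12.52) = 0.1245, so d_i2 = 8.031 cm; m₂ = −d_i2/d_o2 = +0.6415.
m = m₁·m₂ = (-0.1845)(+0.6415) = -0.118.

m = -0.118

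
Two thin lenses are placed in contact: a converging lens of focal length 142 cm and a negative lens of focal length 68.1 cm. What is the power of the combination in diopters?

P = -0.764 D

P₁ = 1/f₁ = 1/(1.42 m) = +0.7042 D; P₂ = 1/f₂ = 1/(-0.681 m) = -1.468 D.
For thin lenses in contact, P = P₁ + P₂ = (+0.7042) + (-1.468) = -0.764 D.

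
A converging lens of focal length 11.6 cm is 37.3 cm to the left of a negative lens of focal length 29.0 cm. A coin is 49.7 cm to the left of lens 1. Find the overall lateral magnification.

Lens 1: 1/d_i1 = 1/(11.6) − 1/(49.7) = 0.06609, so d_i1 = 15.13 cm; m₁ = −d_i1/d_o1 = -0.3044.
d_o2 = 37.3 − (15.13) = 22.17 cm.
f₂ = −29.0 cm (diverging).
Lens 2: 1/d_i2 = 1/(-29.0) − 1/(22.17) = -0.07959, so d_i2 = -12.56 cm; m₂ = −d_i2/d_o2 = +0.5667.
m = m₁·m₂ = (-0.3044)(+0.5667) = -0.173.

m = -0.173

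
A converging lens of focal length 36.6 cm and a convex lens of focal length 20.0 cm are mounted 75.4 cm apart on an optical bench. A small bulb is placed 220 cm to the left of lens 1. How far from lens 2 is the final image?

54.8 cm

Lens 1: 1/d_i1 = 1/f₁ − 1/d_o1 = 1/(36.6) − 1/(220) = 0.02278, so d_i1 = 43.90 cm.
The intermediate image is 43.90 cm to the right of lens 1, which is 75.4 − (43.90) = 31.50 cm to the left of lens 2, so d_o2 = +31.50 cm.
Lens 2: 1/d_i2 = 1/f₂ − 1/d_o2 = 1/(20.0) − 1/(31.50) = 0.01825, so d_i2 = 54.8 cm.
The final image is real, 54.8 cm to the right of lens 2 (overall magnification ≈ 0.35).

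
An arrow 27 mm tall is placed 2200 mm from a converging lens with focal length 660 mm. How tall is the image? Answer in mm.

1/d_i = 1/f − 1/d_o = 1/(660.0) − 1/(2200) = 0.001061, so d_i = 942.9 mm.
m = −d_i/d_o = -0.4286.
|h_i| = |m|·h_o = 0.4286 × 27 = 11.6 mm. The image is real, inverted and reduced, on the far side of the lens.

11.6 mm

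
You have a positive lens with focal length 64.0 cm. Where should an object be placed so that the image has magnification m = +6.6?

54.3 cm

m = −d_i/d_o ⇒ d_i = −m·d_o.
1/f = 1/d_o + 1/d_i = 1/d_o − 1/(m·d_o) = (1 − 1/m)/d_o, so d_o = f(1 − 1/m) = (64.00)(1 − 1/(+6.6)) = 54.3 cm.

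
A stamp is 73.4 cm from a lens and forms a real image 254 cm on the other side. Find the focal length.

f = 56.9 cm (converging)

Real image ⇒ d_i = +254 cm.
1/f = 1/d_o + 1/d_i = 1/(73.4) + 1/(254) = 0.01756, so f = 56.9 cm.
Since f is positive, the lens is converging.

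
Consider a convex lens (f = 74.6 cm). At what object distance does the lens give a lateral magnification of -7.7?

m = −d_i/d_o ⇒ d_i = −m·d_o.
1/f = 1/d_o + 1/d_i = 1/d_o − 1/(m·d_o) = (1 − 1/m)/d_o, so d_o = f(1 − 1/m) = (74.60)(1 − 1/(-7.7)) = 84.3 cm.

84.3 cm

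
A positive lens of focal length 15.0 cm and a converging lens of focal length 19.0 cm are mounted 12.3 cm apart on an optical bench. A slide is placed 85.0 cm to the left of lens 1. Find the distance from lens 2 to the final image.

4.51 cm

Lens 1: 1/d_i1 = 1/f₁ − 1/d_o1 = 1/(15.0) − 1/(85.0) = 0.05490, so d_i1 = 18.21 cm.
The intermediate image is 18.21 cm to the right of lens 1, which lies 5.910 cm to the right of lens 2 — a virtual object — so d_o2 = −5.910 cm.
Lens 2: 1/d_i2 = 1/f₂ − 1/d_o2 = 1/(19.0) − 1/(-5.910) = 0.2218, so d_i2 = 4.51 cm.
The final image is real, 4.51 cm to the right of lens 2 (overall magnification ≈ -0.16).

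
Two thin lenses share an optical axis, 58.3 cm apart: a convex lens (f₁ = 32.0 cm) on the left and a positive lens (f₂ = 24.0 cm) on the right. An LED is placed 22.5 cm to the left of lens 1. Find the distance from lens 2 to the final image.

Lens 1: 1/d_i1 = 1/f₁ − 1/d_o1 = 1/(32.0) − 1/(22.5) = -0.01319, so d_i1 = -75.79 cm.
The intermediate image is 75.79 cm to the left of lens 1 (virtual), which is 58.3 − (-75.79) = 134.1 cm to the left of lens 2, so d_o2 = +134.1 cm.
Lens 2: 1/d_i2 = 1/f₂ − 1/d_o2 = 1/(24.0) − 1/(134.1) = 0.03421, so d_i2 = 29.2 cm.
The final image is real, 29.2 cm to the right of lens 2 (overall magnification ≈ -0.73).

29.2 cm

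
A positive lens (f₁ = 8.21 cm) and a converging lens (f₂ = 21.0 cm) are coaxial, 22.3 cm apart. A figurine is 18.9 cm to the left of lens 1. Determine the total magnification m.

m = -1.22

Lens 1: 1/d_i1 = 1/(8.21) − 1/(18.9) = 0.06889, so d_i1 = 14.52 cm; m₁ = −d_i1/d_o1 = -0.7683.
d_o2 = 22.3 − (14.52) = 7.780 cm.
Lens 2: 1/d_i2 = 1/(21.0) − 1/(7.780) = -0.08092, so d_i2 = -12.36 cm; m₂ = −d_i2/d_o2 = +1.589.
m = m₁·m₂ = (-0.7683)(+1.589) = -1.22.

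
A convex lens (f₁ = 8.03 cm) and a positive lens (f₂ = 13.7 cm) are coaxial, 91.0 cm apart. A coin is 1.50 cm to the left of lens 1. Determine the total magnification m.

m = -0.213

Lens 1: 1/d_i1 = 1/(8.03) − 1/(1.50) = -0.5421, so d_i1 = -1.845 cm; m₁ = −d_i1/d_o1 = +1.230.
d_o2 = 91.0 − (-1.845) = 92.84 cm.
Lens 2: 1/d_i2 = 1/(13.7) − 1/(92.84) = 0.06222, so d_i2 = 16.07 cm; m₂ = −d_i2/d_o2 = -0.1731.
m = m₁·m₂ = (+1.230)(-0.1731) = -0.213.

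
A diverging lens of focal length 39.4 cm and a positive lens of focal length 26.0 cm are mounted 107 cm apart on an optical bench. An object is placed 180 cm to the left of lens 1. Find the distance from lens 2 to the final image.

Lens 1 is diverging, so f₁ = −39.4 cm.
Lens 1: 1/d_i1 = 1/f₁ − 1/d_o1 = 1/(-39.4) − 1/(180) = -0.03094, so d_i1 = -32.32 cm.
The intermediate image is 32.32 cm to the left of lens 1 (virtual), which is 107 − (-32.32) = 139.3 cm to the left of lens 2, so d_o2 = +139.3 cm.
Lens 2: 1/d_i2 = 1/f₂ − 1/d_o2 = 1/(26.0) − 1/(139.3) = 0.03128, so d_i2 = 32.0 cm.
The final image is real, 32.0 cm to the right of lens 2 (overall magnification ≈ -0.041).

32.0 cm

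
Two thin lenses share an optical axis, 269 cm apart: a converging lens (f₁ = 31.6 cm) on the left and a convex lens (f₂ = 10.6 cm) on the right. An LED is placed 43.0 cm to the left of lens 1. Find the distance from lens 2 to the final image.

Lens 1: 1/d_i1 = 1/f₁ − 1/d_o1 = 1/(31.6) − 1/(43.0) = 0.008390, so d_i1 = 119.2 cm.
The intermediate image is 119.2 cm to the right of lens 1, which is 269 − (119.2) = 149.8 cm to the left of lens 2, so d_o2 = +149.8 cm.
Lens 2: 1/d_i2 = 1/f₂ − 1/d_o2 = 1/(10.6) − 1/(149.8) = 0.08766, so d_i2 = 11.4 cm.
The final image is real, 11.4 cm to the right of lens 2 (overall magnification ≈ 0.21).

11.4 cm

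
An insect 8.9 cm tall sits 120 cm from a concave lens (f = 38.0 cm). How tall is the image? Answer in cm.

For a concave lens, f = -38.0 cm.
1/d_i = 1/f − 1/d_o = 1/(-38.00) − 1/(120) = -0.03465, so d_i = -28.86 cm.
m = −d_i/d_o = +0.2405.
|h_i| = |m|·h_o = 0.2405 × 8.9 = 2.14 cm. The image is virtual, upright and reduced, on the same side as the object.

2.14 cm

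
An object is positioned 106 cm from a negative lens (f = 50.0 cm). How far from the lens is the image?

For a negative lens, f = -50.0 cm.
Lens equation: 1/d_i = 1/f − 1/d_o = 1/(-50.00) − 1/(106) = -0.02000 − 0.009434 = -0.02943, so d_i = -34.0 cm.
The image is virtual, upright and reduced, on the same side as the object.

34.0 cm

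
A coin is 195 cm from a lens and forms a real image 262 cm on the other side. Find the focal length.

Real image ⇒ d_i = +262 cm.
1/f = 1/d_o + 1/d_i = 1/(195) + 1/(262) = 0.008945, so f = 112 cm.
Since f is positive, the lens is converging.

f = 112 cm (converging)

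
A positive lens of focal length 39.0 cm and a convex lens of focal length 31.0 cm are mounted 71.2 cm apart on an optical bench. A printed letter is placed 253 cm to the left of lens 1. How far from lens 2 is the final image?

132 cm

Lens 1: 1/d_i1 = 1/f₁ − 1/d_o1 = 1/(39.0) − 1/(253) = 0.02169, so d_i1 = 46.11 cm.
The intermediate image is 46.11 cm to the right of lens 1, which is 71.2 − (46.11) = 25.09 cm to the left of lens 2, so d_o2 = +25.09 cm.
Lens 2: 1/d_i2 = 1/f₂ − 1/d_o2 = 1/(31.0) − 1/(25.09) = -0.007598, so d_i2 = -132 cm.
The final image is virtual, 132 cm to the left of lens 2 (overall magnification ≈ -0.96).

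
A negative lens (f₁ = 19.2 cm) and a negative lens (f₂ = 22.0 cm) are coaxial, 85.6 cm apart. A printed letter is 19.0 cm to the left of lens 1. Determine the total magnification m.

m = +0.0944

f₁ = −19.2 cm (diverging).
Lens 1: 1/d_i1 = 1/(-19.2) − 1/(19.0) = -0.1047, so d_i1 = -9.550 cm; m₁ = −d_i1/d_o1 = +0.5026.
d_o2 = 85.6 − (-9.550) = 95.15 cm.
f₂ = −22.0 cm (diverging).
Lens 2: 1/d_i2 = 1/(-22.0) − 1/(95.15) = -0.05596, so d_i2 = -17.87 cm; m₂ = −d_i2/d_o2 = +0.1878.
m = m₁·m₂ = (+0.5026)(+0.1878) = +0.0944.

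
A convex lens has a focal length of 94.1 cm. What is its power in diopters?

f = 94.1 cm = 0.941 m.
P = 1/f = 1/(0.941 m) = +1.06 D.

P = +1.06 D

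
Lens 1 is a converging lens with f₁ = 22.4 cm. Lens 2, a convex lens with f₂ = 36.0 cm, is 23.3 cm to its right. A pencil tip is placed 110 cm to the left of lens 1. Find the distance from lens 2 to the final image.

Lens 1: 1/d_i1 = 1/f₁ − 1/d_o1 = 1/(22.4) − 1/(110) = 0.03555, so d_i1 = 28.13 cm.
The intermediate image is 28.13 cm to the right of lens 1, which lies 4.830 cm to the right of lens 2 — a virtual object — so d_o2 = −4.830 cm.
Lens 2: 1/d_i2 = 1/f₂ − 1/d_o2 = 1/(36.0) − 1/(-4.830) = 0.2348, so d_i2 = 4.26 cm.
The final image is real, 4.26 cm to the right of lens 2 (overall magnification ≈ -0.23).

4.26 cm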